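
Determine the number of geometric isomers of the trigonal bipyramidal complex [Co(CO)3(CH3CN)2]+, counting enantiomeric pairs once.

3

There are 3 geometric isomers: CH3CN both axial; CH3CN one axial, one equatorial; CH3CN both equatorial.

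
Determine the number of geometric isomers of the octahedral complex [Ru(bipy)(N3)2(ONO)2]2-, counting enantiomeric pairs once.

The six octahedral sites form three mutually perpendicular trans pairs.
Each bipy is bidentate and must span two cis positions.
Systematic placement gives 3 geometric isomers: N3 trans, ONO cis; N3 cis, ONO cis (chiral); N3 cis, ONO trans.

3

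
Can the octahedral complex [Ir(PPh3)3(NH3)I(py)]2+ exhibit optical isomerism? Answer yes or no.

In an octahedral complex each vertex has one trans partner and four cis neighbours.
The distinct arrangements are (4 in all): PPh3 mer (3 arrangements); PPh3 fac (chiral).
One of these lacks any improper symmetry element and so occurs as an enantiomeric pair, giving 4 + 1 = 5 stereoisomers in total.

yes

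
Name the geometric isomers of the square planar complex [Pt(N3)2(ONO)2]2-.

cis and trans

In a square planar complex each vertex has one trans partner and two cis neighbours.
The distinct arrangements are (2 in all): N3 cis; N3 trans.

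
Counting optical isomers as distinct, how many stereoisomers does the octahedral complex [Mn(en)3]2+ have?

2

Each en is bidentate and must span two cis positions.
Only one geometric arrangement is possible; it has no improper symmetry element, so it exists as a pair of enantiomers (2 stereoisomers).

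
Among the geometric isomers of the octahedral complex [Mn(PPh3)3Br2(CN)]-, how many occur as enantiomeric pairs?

0

An octahedron has six vertices in three trans pairs; every non-trans pair is cis.
The distinct arrangements are (3 in all): PPh3 mer, Br trans; PPh3 mer, Br cis; PPh3 fac, Br cis.
Each arrangement has an internal mirror plane or centre of symmetry, so none is chiral.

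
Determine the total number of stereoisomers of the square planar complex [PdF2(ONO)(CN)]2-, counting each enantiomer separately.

2

A square has two trans pairs of vertices; adjacent vertices are cis.
Working through the distinct placements yields 2 geometric isomers: F cis; F trans.
Each arrangement has an internal mirror plane or centre of symmetry, so none is chiral.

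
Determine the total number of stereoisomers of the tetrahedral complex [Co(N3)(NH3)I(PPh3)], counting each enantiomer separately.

2

All four vertices of a tetrahedron are equivalent and mutually adjacent, so cis/trans isomerism cannot arise.
Only one geometric arrangement is possible; it has no improper symmetry element, so it exists as a pair of enantiomers (2 stereoisomers).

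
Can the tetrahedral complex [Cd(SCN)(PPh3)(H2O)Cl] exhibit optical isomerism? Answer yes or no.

Only one geometric arrangement is possible; it has no improper symmetry element, so it exists as a pair of enantiomers (2 stereoisomers).

yes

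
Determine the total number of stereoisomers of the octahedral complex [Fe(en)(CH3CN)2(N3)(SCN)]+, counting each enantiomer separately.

The six octahedral sites form three mutually perpendicular trans pairs.
Each en is bidentate and must span two cis positions.
The distinct arrangements are (4 in all): CH3CN trans; CH3CN cis (3 arrangements, 2 chiral).
Of these, 2 lack any improper symmetry element and so occur as enantiomeric pairs, giving 4 + 2 = 6 stereoisomers in total.

6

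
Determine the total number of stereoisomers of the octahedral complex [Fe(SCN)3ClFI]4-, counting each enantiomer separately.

Working through the distinct placements yields 4 geometric isomers: SCN mer (3 arrangements); SCN fac (chiral).
One of these lacks any improper symmetry element and so occurs as an enantiomeric pair, giving 4 + 1 = 5 stereoisomers in total.

5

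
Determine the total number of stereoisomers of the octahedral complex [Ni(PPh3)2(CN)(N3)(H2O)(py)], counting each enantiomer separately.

Placing the ligands in turn and identifying arrangements related by rotation or reflection leaves 9 distinct geometric isomers.
Of these, 6 lack any improper symmetry element and so occur as enantiomeric pairs, giving 9 + 6 = 15 stereoisomers in total.

15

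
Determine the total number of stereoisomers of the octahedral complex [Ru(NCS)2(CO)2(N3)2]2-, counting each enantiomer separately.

In an octahedral complex each vertex has one trans partner and four cis neighbours.
Working through the distinct placements yields 5 geometric isomers: NCS trans, CO trans, N3 trans; NCS cis, CO trans, N3 cis; NCS trans, CO cis, N3 cis; NCS cis, CO cis, N3 cis (chiral); NCS cis, CO cis, N3 trans.
One of these lacks any improper symmetry element and so occurs as an enantiomeric pair, giving 5 + 1 = 6 stereoisomers in total.

6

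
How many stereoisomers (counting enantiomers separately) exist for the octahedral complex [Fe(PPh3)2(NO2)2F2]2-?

6

Systematic placement gives 5 geometric isomers: PPh3 trans, NO2 trans, F trans; PPh3 cis, NO2 cis, F trans; PPh3 trans, NO2 cis, F cis; PPh3 cis, NO2 cis, F cis (chiral); PPh3 cis, NO2 trans, F cis.
One of these lacks any improper symmetry element and so occurs as an enantiomeric pair, giving 5 + 1 = 6 stereoisomers in total.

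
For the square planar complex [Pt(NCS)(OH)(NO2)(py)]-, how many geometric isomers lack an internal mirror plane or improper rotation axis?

In a square planar complex each vertex has one trans partner and two cis neighbours.
Systematic placement gives 3 geometric isomers: (NCS/OH trans, NO2/py trans); (NCS/py trans, NO2/OH trans); (NCS/NO2 trans, OH/py trans).
Each arrangement has an internal mirror plane or centre of symmetry, so none is chiral.

0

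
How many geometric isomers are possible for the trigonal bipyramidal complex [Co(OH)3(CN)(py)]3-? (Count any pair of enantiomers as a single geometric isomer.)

Systematic placement gives 4 geometric isomers: CN axial, py equatorial; CN axial, py axial; CN equatorial, py equatorial; CN equatorial, py axial.

4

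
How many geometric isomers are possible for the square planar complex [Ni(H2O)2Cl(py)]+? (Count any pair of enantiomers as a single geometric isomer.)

Systematic placement gives 2 geometric isomers: H2O cis; H2O trans.

2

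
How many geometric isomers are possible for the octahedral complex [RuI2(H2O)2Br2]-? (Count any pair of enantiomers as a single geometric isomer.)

The six octahedral sites form three mutually perpendicular trans pairs.
There are 5 geometric isomers: I trans, H2O trans, Br trans; I cis, H2O cis, Br trans; I trans, H2O cis, Br cis; I cis, H2O cis, Br cis (chiral); I cis, H2O trans, Br cis.

5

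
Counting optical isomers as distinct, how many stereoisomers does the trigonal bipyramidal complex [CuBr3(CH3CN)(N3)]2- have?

4

A trigonal bipyramid has two axial and three equatorial sites, which are chemically inequivalent.
Working through the distinct placements yields 4 geometric isomers: CH3CN equatorial, N3 equatorial; CH3CN axial, N3 equatorial; CH3CN equatorial, N3 axial; CH3CN axial, N3 axial.
Each arrangement has an internal mirror plane or centre of symmetry, so none is chiral.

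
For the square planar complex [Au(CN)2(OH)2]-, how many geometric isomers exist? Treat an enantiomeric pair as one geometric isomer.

In a square planar complex each vertex has one trans partner and two cis neighbours.
There are 2 geometric isomers: CN cis; CN trans.

2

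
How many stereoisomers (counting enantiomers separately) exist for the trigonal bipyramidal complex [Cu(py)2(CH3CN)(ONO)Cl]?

10

In a trigonal bipyramid the two axial positions differ from the three equatorial ones.
Systematic enumeration (placing each ligand type in turn and discarding arrangements equivalent by rotation or reflection) gives 7 geometric isomers.
Of these, 3 lack any improper symmetry element and so occur as enantiomeric pairs, giving 7 + 3 = 10 stereoisomers in total.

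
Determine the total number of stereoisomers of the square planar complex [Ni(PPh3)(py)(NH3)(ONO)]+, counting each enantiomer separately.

3

A square has two trans pairs of vertices; adjacent vertices are cis.
The distinct arrangements are (3 in all): (NH3/PPh3 trans, ONO/py trans); (NH3/py trans, ONO/PPh3 trans); (NH3/ONO trans, PPh3/py trans).
Each arrangement has an internal mirror plane or centre of symmetry, so none is chiral.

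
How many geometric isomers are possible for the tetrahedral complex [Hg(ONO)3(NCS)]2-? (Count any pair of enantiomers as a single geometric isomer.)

1

Only one geometric arrangement is possible.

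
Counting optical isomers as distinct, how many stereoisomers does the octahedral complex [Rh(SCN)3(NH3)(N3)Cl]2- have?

An octahedron has six vertices in three trans pairs; every non-trans pair is cis.
The distinct arrangements are (4 in all): SCN mer (3 arrangements); SCN fac (chiral).
One of these lacks any improper symmetry element and so occurs as an enantiomeric pair, giving 4 + 1 = 5 stereoisomers in total.

5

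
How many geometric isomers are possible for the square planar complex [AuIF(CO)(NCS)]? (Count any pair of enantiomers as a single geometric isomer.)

In a square planar complex each vertex has one trans partner and two cis neighbours.
There are 3 geometric isomers: (CO/I trans, F/NCS trans); (CO/NCS trans, F/I trans); (CO/F trans, I/NCS trans).

3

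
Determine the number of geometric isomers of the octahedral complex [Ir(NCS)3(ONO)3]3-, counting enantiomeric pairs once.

In an octahedral complex each vertex has one trans partner and four cis neighbours.
Systematic placement gives 2 geometric isomers: NCS mer; NCS fac.

2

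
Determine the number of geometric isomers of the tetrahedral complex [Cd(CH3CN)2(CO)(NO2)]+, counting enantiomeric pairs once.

In a tetrahedral complex all four positions are equivalent and every pair of ligands is adjacent — there is no cis/trans distinction.
Only one geometric arrangement is possible.

1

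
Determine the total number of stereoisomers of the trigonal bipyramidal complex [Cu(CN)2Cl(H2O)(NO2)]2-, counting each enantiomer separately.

A trigonal bipyramid has two axial and three equatorial sites, which are chemically inequivalent.
Systematic enumeration (placing each ligand type in turn and discarding arrangements equivalent by rotation or reflection) gives 7 geometric isomers.
Of these, 3 lack any improper symmetry element and so occur as enantiomeric pairs, giving 7 + 3 = 10 stereoisomers in total.

10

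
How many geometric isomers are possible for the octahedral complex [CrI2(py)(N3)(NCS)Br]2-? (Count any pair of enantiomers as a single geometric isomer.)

9

An octahedron has six vertices in three trans pairs; every non-trans pair is cis.
Exhaustive case analysis gives 9 geometric isomers.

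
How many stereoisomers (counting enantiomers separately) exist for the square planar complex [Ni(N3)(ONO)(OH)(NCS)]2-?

3

In a square planar complex each vertex has one trans partner and two cis neighbours.
Working through the distinct placements yields 3 geometric isomers: (N3/OH trans, NCS/ONO trans); (N3/ONO trans, NCS/OH trans); (N3/NCS trans, OH/ONO trans).
Each arrangement has an internal mirror plane or centre of symmetry, so none is chiral.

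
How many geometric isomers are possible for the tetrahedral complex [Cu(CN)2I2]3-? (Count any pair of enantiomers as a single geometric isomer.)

1

All four vertices of a tetrahedron are equivalent and mutually adjacent, so cis/trans isomerism cannot arise.
Only one geometric arrangement is possible.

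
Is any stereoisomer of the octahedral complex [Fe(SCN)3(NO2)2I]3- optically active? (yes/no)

no

An octahedron has six vertices in three trans pairs; every non-trans pair is cis.
Working through the distinct placements yields 3 geometric isomers: SCN mer, NO2 cis; SCN mer, NO2 trans; SCN fac, NO2 cis.
Each arrangement has an internal mirror plane or centre of symmetry, so none is chiral.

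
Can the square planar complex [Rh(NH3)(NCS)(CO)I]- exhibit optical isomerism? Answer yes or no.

no

A square has two trans pairs of vertices; adjacent vertices are cis.
There are 3 geometric isomers: (CO/NCS trans, I/NH3 trans); (CO/NH3 trans, I/NCS trans); (CO/I trans, NCS/NH3 trans).
Each arrangement has an internal mirror plane or centre of symmetry, so none is chiral.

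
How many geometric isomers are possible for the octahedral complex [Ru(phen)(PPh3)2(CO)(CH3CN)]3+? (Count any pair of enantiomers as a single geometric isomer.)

An octahedron has six vertices in three trans pairs; every non-trans pair is cis.
Each phen is bidentate and must span two cis positions.
There are 4 geometric isomers: PPh3 cis (3 arrangements, 2 chiral); PPh3 trans.

4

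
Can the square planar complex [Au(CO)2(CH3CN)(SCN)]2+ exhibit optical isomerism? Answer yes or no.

no

In a square planar complex each vertex has one trans partner and two cis neighbours.
There are 2 geometric isomers: CO cis; CO trans.
Each arrangement has an internal mirror plane or centre of symmetry, so none is chiral.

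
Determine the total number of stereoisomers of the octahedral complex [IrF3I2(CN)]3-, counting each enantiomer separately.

In an octahedral complex each vertex has one trans partner and four cis neighbours.
There are 3 geometric isomers: F mer, I trans; F fac, I cis; F mer, I cis.
Each arrangement has an internal mirror plane or centre of symmetry, so none is chiral.

3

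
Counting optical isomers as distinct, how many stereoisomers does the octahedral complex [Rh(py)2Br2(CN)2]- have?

An octahedron has six vertices in three trans pairs; every non-trans pair is cis.
Working through the distinct placements yields 5 geometric isomers: py trans, Br trans, CN trans; py cis, Br trans, CN cis; py trans, Br cis, CN cis; py cis, Br cis, CN cis (chiral); py cis, Br cis, CN trans.
One of these lacks any improper symmetry element and so occurs as an enantiomeric pair, giving 5 + 1 = 6 stereoisomers in total.

6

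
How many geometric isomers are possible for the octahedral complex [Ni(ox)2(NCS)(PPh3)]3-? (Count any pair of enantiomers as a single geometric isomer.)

2

An octahedron has six vertices in three trans pairs; every non-trans pair is cis.
Each ox is bidentate and must span two cis positions.
The distinct arrangements are (2 in all): NCS and PPh3 mutually trans; NCS and PPh3 mutually cis (chiral).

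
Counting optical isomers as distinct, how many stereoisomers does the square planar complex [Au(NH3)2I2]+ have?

In a square planar complex each vertex has one trans partner and two cis neighbours.
There are 2 geometric isomers: NH3 cis; NH3 trans.
Each arrangement has an internal mirror plane or centre of symmetry, so none is chiral.

2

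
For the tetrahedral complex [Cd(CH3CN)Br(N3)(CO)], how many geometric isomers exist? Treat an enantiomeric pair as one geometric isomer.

1

In a tetrahedral complex all four positions are equivalent and every pair of ligands is adjacent — there is no cis/trans distinction.
Only one geometric arrangement is possible; it has no improper symmetry element, so it exists as a pair of enantiomers (2 stereoisomers).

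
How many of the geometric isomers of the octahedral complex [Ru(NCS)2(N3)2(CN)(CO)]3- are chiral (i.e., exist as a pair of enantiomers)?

In an octahedral complex each vertex has one trans partner and four cis neighbours.
The distinct arrangements are (6 in all): NCS trans, N3 trans; NCS cis, N3 cis (3 arrangements, 2 chiral); NCS trans, N3 cis; NCS cis, N3 trans.
Of these, 2 lack any improper symmetry element and so occur as enantiomeric pairs, giving 6 + 2 = 8 stereoisomers in total.

2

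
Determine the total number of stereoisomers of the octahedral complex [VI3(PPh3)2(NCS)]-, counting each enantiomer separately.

An octahedron has six vertices in three trans pairs; every non-trans pair is cis.
Systematic placement gives 3 geometric isomers: I mer, PPh3 trans; I mer, PPh3 cis; I fac, PPh3 cis.
Each arrangement has an internal mirror plane or centre of symmetry, so none is chiral.

3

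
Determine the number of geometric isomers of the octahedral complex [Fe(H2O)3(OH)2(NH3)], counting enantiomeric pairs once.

An octahedron has six vertices in three trans pairs; every non-trans pair is cis.
The distinct arrangements are (3 in all): H2O mer, OH trans; H2O mer, OH cis; H2O fac, OH cis.

3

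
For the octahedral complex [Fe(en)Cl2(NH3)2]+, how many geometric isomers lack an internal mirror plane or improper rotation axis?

Each en is bidentate and must span two cis positions.
The distinct arrangements are (3 in all): Cl trans, NH3 cis; Cl cis, NH3 cis (chiral); Cl cis, NH3 trans.
One of these lacks any improper symmetry element and so occurs as an enantiomeric pair, giving 3 + 1 = 4 stereoisomers in total.

1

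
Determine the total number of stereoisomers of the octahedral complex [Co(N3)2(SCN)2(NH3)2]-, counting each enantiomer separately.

There are 5 geometric isomers: N3 trans, SCN trans, NH3 trans; N3 trans, SCN cis, NH3 cis; N3 cis, SCN trans, NH3 cis; N3 cis, SCN cis, NH3 cis (chiral); N3 cis, SCN cis, NH3 trans.
One of these lacks any improper symmetry element and so occurs as an enantiomeric pair, giving 5 + 1 = 6 stereoisomers in total.

6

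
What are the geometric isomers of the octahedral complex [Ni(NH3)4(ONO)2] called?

The six octahedral sites form three mutually perpendicular trans pairs.
Systematic placement gives 2 geometric isomers: ONO trans; ONO cis.

cis and trans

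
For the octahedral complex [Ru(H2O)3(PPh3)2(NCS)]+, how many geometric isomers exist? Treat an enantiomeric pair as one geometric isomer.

The six octahedral sites form three mutually perpendicular trans pairs.
Systematic placement gives 3 geometric isomers: H2O mer, PPh3 trans; H2O mer, PPh3 cis; H2O fac, PPh3 cis.

3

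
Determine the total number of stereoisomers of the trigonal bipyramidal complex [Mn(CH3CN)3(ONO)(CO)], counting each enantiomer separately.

A trigonal bipyramid has two axial and three equatorial sites, which are chemically inequivalent.
There are 4 geometric isomers: ONO equatorial, CO equatorial; ONO equatorial, CO axial; ONO axial, CO equatorial; ONO axial, CO axial.
Each arrangement has an internal mirror plane or centre of symmetry, so none is chiral.

4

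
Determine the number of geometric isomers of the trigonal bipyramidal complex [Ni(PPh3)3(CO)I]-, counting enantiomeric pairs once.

A trigonal bipyramid has two axial and three equatorial sites, which are chemically inequivalent.
Systematic placement gives 4 geometric isomers: CO axial, I axial; CO axial, I equatorial; CO equatorial, I axial; CO equatorial, I equatorial.

4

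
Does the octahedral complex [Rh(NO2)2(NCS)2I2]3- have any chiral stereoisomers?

yes

There are 5 geometric isomers: NO2 trans, NCS trans, I trans; NO2 cis, NCS cis, I trans; NO2 trans, NCS cis, I cis; NO2 cis, NCS cis, I cis (chiral); NO2 cis, NCS trans, I cis.
One of these lacks any improper symmetry element and so occurs as an enantiomeric pair, giving 5 + 1 = 6 stereoisomers in total.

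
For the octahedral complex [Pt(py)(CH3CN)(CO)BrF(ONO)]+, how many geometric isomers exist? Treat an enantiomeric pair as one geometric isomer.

An octahedron has six vertices in three trans pairs; every non-trans pair is cis.
Placing the ligands in turn and identifying arrangements related by rotation or reflection leaves 15 distinct geometric isomers.

15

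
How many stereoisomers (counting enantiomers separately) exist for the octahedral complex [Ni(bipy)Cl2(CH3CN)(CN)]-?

6

An octahedron has six vertices in three trans pairs; every non-trans pair is cis.
Each bipy is bidentate and must span two cis positions.
The distinct arrangements are (4 in all): Cl cis (3 arrangements, 2 chiral); Cl trans.
Of these, 2 lack any improper symmetry element and so occur as enantiomeric pairs, giving 4 + 2 = 6 stereoisomers in total.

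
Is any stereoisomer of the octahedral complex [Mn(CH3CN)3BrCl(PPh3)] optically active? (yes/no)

yes

An octahedron has six vertices in three trans pairs; every non-trans pair is cis.
Systematic placement gives 4 geometric isomers: CH3CN mer (3 arrangements); CH3CN fac (chiral).
One of these lacks any improper symmetry element and so occurs as an enantiomeric pair, giving 4 + 1 = 5 stereoisomers in total.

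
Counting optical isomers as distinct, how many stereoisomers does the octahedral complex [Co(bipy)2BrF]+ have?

3

Each bipy is bidentate and must span two cis positions.
The distinct arrangements are (2 in all): Br and F mutually trans; Br and F mutually cis (chiral).
One of these lacks any improper symmetry element and so occurs as an enantiomeric pair, giving 2 + 1 = 3 stereoisomers in total.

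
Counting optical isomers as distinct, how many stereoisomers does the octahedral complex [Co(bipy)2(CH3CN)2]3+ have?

An octahedron has six vertices in three trans pairs; every non-trans pair is cis.
Each bipy is bidentate and must span two cis positions.
There are 2 geometric isomers: CH3CN trans; CH3CN cis (chiral).
One of these lacks any improper symmetry element and so occurs as an enantiomeric pair, giving 2 + 1 = 3 stereoisomers in total.

3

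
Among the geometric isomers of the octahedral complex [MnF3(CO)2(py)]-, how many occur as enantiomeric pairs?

0

In an octahedral complex each vertex has one trans partner and four cis neighbours.
The distinct arrangements are (3 in all): F mer, CO trans; F fac, CO cis; F mer, CO cis.
Each arrangement has an internal mirror plane or centre of symmetry, so none is chiral.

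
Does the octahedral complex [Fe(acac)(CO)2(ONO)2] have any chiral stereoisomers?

yes

Each acac is bidentate and must span two cis positions.
The distinct arrangements are (3 in all): CO trans, ONO cis; CO cis, ONO cis (chiral); CO cis, ONO trans.
One of these lacks any improper symmetry element and so occurs as an enantiomeric pair, giving 3 + 1 = 4 stereoisomers in total.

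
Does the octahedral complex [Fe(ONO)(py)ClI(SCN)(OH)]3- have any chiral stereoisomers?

Systematic enumeration (placing each ligand type in turn and discarding arrangements equivalent by rotation or reflection) gives 15 geometric isomers.
Of these, 15 lack any improper symmetry element and so occur as enantiomeric pairs, giving 15 + 15 = 30 stereoisomers in total.

yes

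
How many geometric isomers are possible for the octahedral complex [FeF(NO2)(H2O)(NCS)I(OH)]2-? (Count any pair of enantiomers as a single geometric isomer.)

15

Placing the ligands in turn and identifying arrangements related by rotation or reflection leaves 15 distinct geometric isomers.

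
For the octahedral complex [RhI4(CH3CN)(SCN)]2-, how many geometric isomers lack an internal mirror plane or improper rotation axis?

The six octahedral sites form three mutually perpendicular trans pairs.
There are 2 geometric isomers: CH3CN and SCN mutually cis; CH3CN and SCN mutually trans.
Each arrangement has an internal mirror plane or centre of symmetry, so none is chiral.

0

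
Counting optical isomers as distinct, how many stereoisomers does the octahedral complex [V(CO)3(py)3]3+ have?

2

Systematic placement gives 2 geometric isomers: CO mer; CO fac.
Each arrangement has an internal mirror plane or centre of symmetry, so none is chiral.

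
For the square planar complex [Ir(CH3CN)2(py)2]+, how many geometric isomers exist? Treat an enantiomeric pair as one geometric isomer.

2

In a square planar complex each vertex has one trans partner and two cis neighbours.
The distinct arrangements are (2 in all): CH3CN cis; CH3CN trans.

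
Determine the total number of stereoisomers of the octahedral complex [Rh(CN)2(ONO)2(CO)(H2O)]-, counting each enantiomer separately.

The distinct arrangements are (6 in all): CN trans, ONO trans; CN trans, ONO cis; CN cis, ONO trans; CN cis, ONO cis (3 arrangements, 2 chiral).
Of these, 2 lack any improper symmetry element and so occur as enantiomeric pairs, giving 6 + 2 = 8 stereoisomers in total.

8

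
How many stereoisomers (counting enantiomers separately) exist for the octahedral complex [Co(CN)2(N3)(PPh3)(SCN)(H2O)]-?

15

The six octahedral sites form three mutually perpendicular trans pairs.
Exhaustive case analysis gives 9 geometric isomers.
Of these, 6 lack any improper symmetry element and so occur as enantiomeric pairs, giving 9 + 6 = 15 stereoisomers in total.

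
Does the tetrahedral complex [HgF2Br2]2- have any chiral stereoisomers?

Only one geometric arrangement is possible.

no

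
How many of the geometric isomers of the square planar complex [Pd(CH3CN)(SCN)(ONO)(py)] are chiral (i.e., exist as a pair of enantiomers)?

A square has two trans pairs of vertices; adjacent vertices are cis.
Systematic placement gives 3 geometric isomers: (CH3CN/SCN trans, ONO/py trans); (CH3CN/py trans, ONO/SCN trans); (CH3CN/ONO trans, SCN/py trans).
Each arrangement has an internal mirror plane or centre of symmetry, so none is chiral.

0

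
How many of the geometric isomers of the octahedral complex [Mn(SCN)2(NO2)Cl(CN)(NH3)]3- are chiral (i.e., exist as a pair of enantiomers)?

6

An octahedron has six vertices in three trans pairs; every non-trans pair is cis.
Placing the ligands in turn and identifying arrangements related by rotation or reflection leaves 9 distinct geometric isomers.
Of these, 6 lack any improper symmetry element and so occur as enantiomeric pairs, giving 9 + 6 = 15 stereoisomers in total.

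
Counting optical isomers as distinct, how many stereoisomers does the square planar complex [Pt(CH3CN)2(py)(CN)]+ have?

In a square planar complex each vertex has one trans partner and two cis neighbours.
There are 2 geometric isomers: CH3CN cis; CH3CN trans.
Each arrangement has an internal mirror plane or centre of symmetry, so none is chiral.

2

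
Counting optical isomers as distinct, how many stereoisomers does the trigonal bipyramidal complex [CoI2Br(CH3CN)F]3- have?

10

A trigonal bipyramid has two axial and three equatorial sites, which are chemically inequivalent.
Placing the ligands in turn and identifying arrangements related by rotation or reflection leaves 7 distinct geometric isomers.
Of these, 3 lack any improper symmetry element and so occur as enantiomeric pairs, giving 7 + 3 = 10 stereoisomers in total.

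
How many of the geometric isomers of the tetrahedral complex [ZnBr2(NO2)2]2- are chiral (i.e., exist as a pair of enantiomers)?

In a tetrahedral complex all four positions are equivalent and every pair of ligands is adjacent — there is no cis/trans distinction.
Only one geometric arrangement is possible.

0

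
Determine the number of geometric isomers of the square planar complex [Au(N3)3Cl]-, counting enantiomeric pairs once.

1

Only one geometric arrangement is possible.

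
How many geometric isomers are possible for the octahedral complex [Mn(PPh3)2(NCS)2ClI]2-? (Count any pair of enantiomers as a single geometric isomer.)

There are 6 geometric isomers: PPh3 trans, NCS trans; PPh3 cis, NCS cis (3 arrangements, 2 chiral); PPh3 trans, NCS cis; PPh3 cis, NCS trans.

6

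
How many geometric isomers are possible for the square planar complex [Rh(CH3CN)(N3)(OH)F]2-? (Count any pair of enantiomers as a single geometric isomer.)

A square has two trans pairs of vertices; adjacent vertices are cis.
There are 3 geometric isomers: (CH3CN/N3 trans, F/OH trans); (CH3CN/OH trans, F/N3 trans); (CH3CN/F trans, N3/OH trans).

3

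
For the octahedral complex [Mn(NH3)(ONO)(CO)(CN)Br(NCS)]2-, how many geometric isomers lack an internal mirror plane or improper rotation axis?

An octahedron has six vertices in three trans pairs; every non-trans pair is cis.
Systematic enumeration (placing each ligand type in turn and discarding arrangements equivalent by rotation or reflection) gives 15 geometric isomers.
Of these, 15 lack any improper symmetry element and so occur as enantiomeric pairs, giving 15 + 15 = 30 stereoisomers in total.

15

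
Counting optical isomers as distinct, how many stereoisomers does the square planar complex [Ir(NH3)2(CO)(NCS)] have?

2

Systematic placement gives 2 geometric isomers: NH3 cis; NH3 trans.
Each arrangement has an internal mirror plane or centre of symmetry, so none is chiral.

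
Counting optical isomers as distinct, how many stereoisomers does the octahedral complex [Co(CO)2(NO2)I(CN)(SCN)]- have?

Exhaustive case analysis gives 9 geometric isomers.
Of these, 6 lack any improper symmetry element and so occur as enantiomeric pairs, giving 9 + 6 = 15 stereoisomers in total.

15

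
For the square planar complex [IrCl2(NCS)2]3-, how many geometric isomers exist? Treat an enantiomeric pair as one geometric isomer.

2

There are 2 geometric isomers: Cl cis; Cl trans.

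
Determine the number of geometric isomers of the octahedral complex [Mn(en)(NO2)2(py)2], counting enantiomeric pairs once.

The six octahedral sites form three mutually perpendicular trans pairs.
Each en is bidentate and must span two cis positions.
The distinct arrangements are (3 in all): NO2 trans, py cis; NO2 cis, py trans; NO2 cis, py cis (chiral).

3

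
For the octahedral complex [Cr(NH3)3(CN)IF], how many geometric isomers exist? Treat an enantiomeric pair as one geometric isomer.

4

Systematic placement gives 4 geometric isomers: NH3 mer (3 arrangements); NH3 fac (chiral).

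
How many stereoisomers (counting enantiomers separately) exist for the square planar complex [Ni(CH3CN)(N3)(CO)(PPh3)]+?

In a square planar complex each vertex has one trans partner and two cis neighbours.
Working through the distinct placements yields 3 geometric isomers: (CH3CN/N3 trans, CO/PPh3 trans); (CH3CN/PPh3 trans, CO/N3 trans); (CH3CN/CO trans, N3/PPh3 trans).
Each arrangement has an internal mirror plane or centre of symmetry, so none is chiral.

3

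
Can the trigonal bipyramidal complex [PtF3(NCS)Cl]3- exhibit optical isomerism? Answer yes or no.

In a trigonal bipyramid the two axial positions differ from the three equatorial ones.
There are 4 geometric isomers: NCS equatorial, Cl axial; NCS axial, Cl axial; NCS equatorial, Cl equatorial; NCS axial, Cl equatorial.
Each arrangement has an internal mirror plane or centre of symmetry, so none is chiral.

no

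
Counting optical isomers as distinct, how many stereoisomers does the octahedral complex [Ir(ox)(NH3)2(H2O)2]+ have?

An octahedron has six vertices in three trans pairs; every non-trans pair is cis.
Each ox is bidentate and must span two cis positions.
The distinct arrangements are (3 in all): NH3 cis, H2O trans; NH3 cis, H2O cis (chiral); NH3 trans, H2O cis.
One of these lacks any improper symmetry element and so occurs as an enantiomeric pair, giving 3 + 1 = 4 stereoisomers in total.

4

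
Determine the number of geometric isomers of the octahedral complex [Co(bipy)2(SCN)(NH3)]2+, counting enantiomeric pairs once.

2

In an octahedral complex each vertex has one trans partner and four cis neighbours.
Each bipy is bidentate and must span two cis positions.
Systematic placement gives 2 geometric isomers: SCN and NH3 mutually trans; SCN and NH3 mutually cis (chiral).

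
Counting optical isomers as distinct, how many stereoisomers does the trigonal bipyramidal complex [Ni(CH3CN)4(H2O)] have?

2

In a trigonal bipyramid the two axial positions differ from the three equatorial ones.
There are 2 geometric isomers: H2O equatorial; H2O axial.
Each arrangement has an internal mirror plane or centre of symmetry, so none is chiral.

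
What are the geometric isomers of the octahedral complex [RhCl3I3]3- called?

Working through the distinct placements yields 2 geometric isomers: Cl mer; Cl fac.

fac and mer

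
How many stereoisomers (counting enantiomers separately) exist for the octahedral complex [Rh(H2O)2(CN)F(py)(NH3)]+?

15

In an octahedral complex each vertex has one trans partner and four cis neighbours.
Exhaustive case analysis gives 9 geometric isomers.
Of these, 6 lack any improper symmetry element and so occur as enantiomeric pairs, giving 9 + 6 = 15 stereoisomers in total.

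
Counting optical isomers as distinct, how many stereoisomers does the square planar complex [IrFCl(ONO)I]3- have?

A square has two trans pairs of vertices; adjacent vertices are cis.
There are 3 geometric isomers: (Cl/I trans, F/ONO trans); (Cl/ONO trans, F/I trans); (Cl/F trans, I/ONO trans).
Each arrangement has an internal mirror plane or centre of symmetry, so none is chiral.

3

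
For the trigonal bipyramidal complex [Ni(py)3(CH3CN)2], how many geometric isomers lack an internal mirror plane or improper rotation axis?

0

A trigonal bipyramid has two axial and three equatorial sites, which are chemically inequivalent.
Systematic placement gives 3 geometric isomers: CH3CN both axial; CH3CN one axial, one equatorial; CH3CN both equatorial.
Each arrangement has an internal mirror plane or centre of symmetry, so none is chiral.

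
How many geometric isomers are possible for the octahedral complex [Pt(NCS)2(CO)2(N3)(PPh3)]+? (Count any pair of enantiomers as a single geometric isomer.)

6

An octahedron has six vertices in three trans pairs; every non-trans pair is cis.
The distinct arrangements are (6 in all): NCS cis, CO trans; NCS trans, CO trans; NCS cis, CO cis (3 arrangements, 2 chiral); NCS trans, CO cis.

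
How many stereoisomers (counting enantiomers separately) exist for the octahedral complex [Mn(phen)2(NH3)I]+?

In an octahedral complex each vertex has one trans partner and four cis neighbours.
Each phen is bidentate and must span two cis positions.
Working through the distinct placements yields 2 geometric isomers: NH3 and I mutually trans; NH3 and I mutually cis (chiral).
One of these lacks any improper symmetry element and so occurs as an enantiomeric pair, giving 2 + 1 = 3 stereoisomers in total.

3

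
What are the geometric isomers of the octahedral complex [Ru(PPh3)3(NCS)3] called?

fac and mer

An octahedron has six vertices in three trans pairs; every non-trans pair is cis.
The distinct arrangements are (2 in all): PPh3 mer; PPh3 fac.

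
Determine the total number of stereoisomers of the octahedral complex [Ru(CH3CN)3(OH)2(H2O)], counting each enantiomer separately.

3

In an octahedral complex each vertex has one trans partner and four cis neighbours.
Systematic placement gives 3 geometric isomers: CH3CN mer, OH trans; CH3CN mer, OH cis; CH3CN fac, OH cis.
Each arrangement has an internal mirror plane or centre of symmetry, so none is chiral.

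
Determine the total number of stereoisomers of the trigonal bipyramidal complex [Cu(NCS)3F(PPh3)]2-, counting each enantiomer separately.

In a trigonal bipyramid the two axial positions differ from the three equatorial ones.
There are 4 geometric isomers: F axial, PPh3 equatorial; F axial, PPh3 axial; F equatorial, PPh3 equatorial; F equatorial, PPh3 axial.
Each arrangement has an internal mirror plane or centre of symmetry, so none is chiral.

4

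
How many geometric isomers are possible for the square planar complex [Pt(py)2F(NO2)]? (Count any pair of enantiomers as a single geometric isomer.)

A square has two trans pairs of vertices; adjacent vertices are cis.
The distinct arrangements are (2 in all): py cis; py trans.

2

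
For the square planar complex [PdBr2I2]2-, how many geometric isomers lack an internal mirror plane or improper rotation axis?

0

In a square planar complex each vertex has one trans partner and two cis neighbours.
Working through the distinct placements yields 2 geometric isomers: Br cis; Br trans.
Each arrangement has an internal mirror plane or centre of symmetry, so none is chiral.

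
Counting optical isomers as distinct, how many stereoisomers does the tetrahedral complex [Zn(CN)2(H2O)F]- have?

In a tetrahedral complex all four positions are equivalent and every pair of ligands is adjacent — there is no cis/trans distinction.
Only one geometric arrangement is possible.

1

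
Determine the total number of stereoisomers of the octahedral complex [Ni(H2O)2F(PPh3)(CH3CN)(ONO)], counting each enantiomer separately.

The six octahedral sites form three mutually perpendicular trans pairs.
Placing the ligands in turn and identifying arrangements related by rotation or reflection leaves 9 distinct geometric isomers.
Of these, 6 lack any improper symmetry element and so occur as enantiomeric pairs, giving 9 + 6 = 15 stereoisomers in total.

15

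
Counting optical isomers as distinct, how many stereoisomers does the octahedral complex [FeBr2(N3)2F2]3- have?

The six octahedral sites form three mutually perpendicular trans pairs.
There are 5 geometric isomers: Br trans, N3 trans, F trans; Br trans, N3 cis, F cis; Br cis, N3 trans, F cis; Br cis, N3 cis, F cis (chiral); Br cis, N3 cis, F trans.
One of these lacks any improper symmetry element and so occurs as an enantiomeric pair, giving 5 + 1 = 6 stereoisomers in total.

6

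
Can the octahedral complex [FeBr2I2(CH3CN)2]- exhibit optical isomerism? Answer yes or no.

yes

An octahedron has six vertices in three trans pairs; every non-trans pair is cis.
The distinct arrangements are (5 in all): Br trans, I trans, CH3CN trans; Br trans, I cis, CH3CN cis; Br cis, I trans, CH3CN cis; Br cis, I cis, CH3CN cis (chiral); Br cis, I cis, CH3CN trans.
One of these lacks any improper symmetry element and so occurs as an enantiomeric pair, giving 5 + 1 = 6 stereoisomers in total.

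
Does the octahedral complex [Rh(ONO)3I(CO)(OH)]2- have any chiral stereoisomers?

yes

An octahedron has six vertices in three trans pairs; every non-trans pair is cis.
Systematic placement gives 4 geometric isomers: ONO mer (3 arrangements); ONO fac (chiral).
One of these lacks any improper symmetry element and so occurs as an enantiomeric pair, giving 4 + 1 = 5 stereoisomers in total.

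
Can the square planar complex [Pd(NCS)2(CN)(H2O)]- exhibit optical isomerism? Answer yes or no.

no

A square has two trans pairs of vertices; adjacent vertices are cis.
Systematic placement gives 2 geometric isomers: NCS cis; NCS trans.
Each arrangement has an internal mirror plane or centre of symmetry, so none is chiral.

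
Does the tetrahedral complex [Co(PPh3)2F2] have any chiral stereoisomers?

no

In a tetrahedral complex all four positions are equivalent and every pair of ligands is adjacent — there is no cis/trans distinction.
Only one geometric arrangement is possible.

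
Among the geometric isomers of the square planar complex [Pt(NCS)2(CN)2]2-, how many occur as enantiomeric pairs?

A square has two trans pairs of vertices; adjacent vertices are cis.
Working through the distinct placements yields 2 geometric isomers: NCS cis; NCS trans.
Each arrangement has an internal mirror plane or centre of symmetry, so none is chiral.

0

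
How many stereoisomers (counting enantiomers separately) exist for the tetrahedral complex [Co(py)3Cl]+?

1

In a tetrahedral complex all four positions are equivalent and every pair of ligands is adjacent — there is no cis/trans distinction.
Only one geometric arrangement is possible.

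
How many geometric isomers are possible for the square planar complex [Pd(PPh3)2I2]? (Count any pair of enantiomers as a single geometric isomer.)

2

A square has two trans pairs of vertices; adjacent vertices are cis.
There are 2 geometric isomers: PPh3 cis; PPh3 trans.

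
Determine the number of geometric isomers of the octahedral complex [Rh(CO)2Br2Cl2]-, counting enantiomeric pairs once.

An octahedron has six vertices in three trans pairs; every non-trans pair is cis.
The distinct arrangements are (5 in all): CO trans, Br trans, Cl trans; CO cis, Br trans, Cl cis; CO cis, Br cis, Cl trans; CO cis, Br cis, Cl cis (chiral); CO trans, Br cis, Cl cis.

5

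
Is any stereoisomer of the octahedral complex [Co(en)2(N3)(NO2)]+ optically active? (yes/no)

yes

Each en is bidentate and must span two cis positions.
Working through the distinct placements yields 2 geometric isomers: N3 and NO2 mutually trans; N3 and NO2 mutually cis (chiral).
One of these lacks any improper symmetry element and so occurs as an enantiomeric pair, giving 2 + 1 = 3 stereoisomers in total.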